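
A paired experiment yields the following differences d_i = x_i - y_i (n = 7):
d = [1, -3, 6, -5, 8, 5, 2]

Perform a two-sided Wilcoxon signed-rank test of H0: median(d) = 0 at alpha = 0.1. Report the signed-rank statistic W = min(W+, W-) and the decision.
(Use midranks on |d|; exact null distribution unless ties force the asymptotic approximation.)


Step 1: Drop any zero differences (none here) and take |d_i|.
|d| = [1, 3, 6, 5, 8, 5, 2]
Step 2: Midrank |d_i| (ties get averaged ranks).
ranks: |1|->1, |3|->3, |6|->6, |5|->4.5, |8|->7, |5|->4.5, |2|->2
Step 3: Attach original signs; sum ranks with positive sign and with negative sign.
W+ = 1 + 6 + 7 + 4.5 + 2 = 20.5
W- = 3 + 4.5 = 7.5
(Check: W+ + W- = 28 should equal n(n+1)/2 = 28.)
Step 4: Test statistic W = min(W+, W-) = 7.5.
Step 5: Ties in |d|, so use the tie-corrected normal approximation.
        E[W] = n(n+1)/4 = 7*8/4 = 14.
        Tie groups: |d|=5 (t=2); sum(t^3 - t) = 6.
        Var[W] = n(n+1)(2n+1)/24 - sum(t^3-t)/48 = 840/24 - 6/48 = 34.875.
        z = (W - E[W]) / sqrt(Var[W]) = (7.5 - 14) / 5.9055 = -1.1007.
        Two-sided p = 2*Phi(z) = 0.271041.
Step 6: alpha = 0.1. fail to reject H0.

W+ = 20.5, W- = 7.5, W = min = 7.5, p = 0.271041, fail to reject H0.


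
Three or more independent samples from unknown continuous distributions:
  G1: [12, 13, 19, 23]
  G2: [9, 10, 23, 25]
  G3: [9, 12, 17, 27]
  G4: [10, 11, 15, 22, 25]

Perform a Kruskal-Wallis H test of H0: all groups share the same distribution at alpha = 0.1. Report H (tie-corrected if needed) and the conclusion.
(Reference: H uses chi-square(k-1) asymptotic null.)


Step 1: Combine all N = 17 observations and assign midranks.
sorted (value, group, rank): (9,G2,1.5), (9,G3,1.5), (10,G2,3.5), (10,G4,3.5), (11,G4,5), (12,G1,6.5), (12,G3,6.5), (13,G1,8), (15,G4,9), (17,G3,10), (19,G1,11), (22,G4,12), (23,G1,13.5), (23,G2,13.5), (25,G2,15.5), (25,G4,15.5), (27,G3,17)
Step 2: Sum ranks within each group.
R_1 = 39 (n_1 = 4)
R_2 = 34 (n_2 = 4)
R_3 = 35 (n_3 = 4)
R_4 = 45 (n_4 = 5)
Step 3: H = 12/(N(N+1)) * sum(R_i^2/n_i) - 3(N+1)
     = 12/(17*18) * (39^2/4 + 34^2/4 + 35^2/4 + 45^2/5) - 3*18
     = 0.039216 * 1380.5 - 54
     = 0.137255.
Step 4: Ties present; correction factor C = 1 - 30/(17^3 - 17) = 0.993873. Corrected H = 0.137255 / 0.993873 = 0.138101.
Step 5: Under H0, H ~ chi^2(3); p-value = 0.986902.
Step 6: alpha = 0.1. fail to reject H0.

H = 0.1381, df = 3, p = 0.986902, fail to reject H0.


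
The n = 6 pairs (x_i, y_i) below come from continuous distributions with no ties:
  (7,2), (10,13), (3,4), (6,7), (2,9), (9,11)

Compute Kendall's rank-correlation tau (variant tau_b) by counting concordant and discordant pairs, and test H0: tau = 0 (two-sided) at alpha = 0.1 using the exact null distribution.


Step 1: Enumerate the 15 unordered pairs (i,j) with i<j and classify each by sign(x_j-x_i) * sign(y_j-y_i).
  (1,2):dx=+3,dy=+11->C; (1,3):dx=-4,dy=+2->D; (1,4):dx=-1,dy=+5->D; (1,5):dx=-5,dy=+7->D
  (1,6):dx=+2,dy=+9->C; (2,3):dx=-7,dy=-9->C; (2,4):dx=-4,dy=-6->C; (2,5):dx=-8,dy=-4->C
  (2,6):dx=-1,dy=-2->C; (3,4):dx=+3,dy=+3->C; (3,5):dx=-1,dy=+5->D; (3,6):dx=+6,dy=+7->C
  (4,5):dx=-4,dy=+2->D; (4,6):dx=+3,dy=+4->C; (5,6):dx=+7,dy=+2->C
Step 2: C = 10, D = 5, total pairs = 15.
Step 3: tau = (C - D)/(n(n-1)/2) = (10 - 5)/15 = 0.333333.
Step 4: Exact two-sided p-value (enumerate n! = 720 permutations of y under H0): p = 0.469444.
Step 5: alpha = 0.1. fail to reject H0.

tau_b = 0.3333 (C=10, D=5), p = 0.469444, fail to reject H0.


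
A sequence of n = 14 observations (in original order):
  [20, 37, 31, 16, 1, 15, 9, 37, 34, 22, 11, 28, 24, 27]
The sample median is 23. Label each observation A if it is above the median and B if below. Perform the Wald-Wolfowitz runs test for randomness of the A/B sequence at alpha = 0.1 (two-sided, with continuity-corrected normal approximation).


Step 1: Compute median = 23; label A = above, B = below.
Labels in order: BAABBBBAABBAAA  (n_A = 7, n_B = 7)
Step 2: Count runs R = 6.
Step 3: Under H0 (random ordering), E[R] = 2*n_A*n_B/(n_A+n_B) + 1 = 2*7*7/14 + 1 = 8.0000.
        Var[R] = 2*n_A*n_B*(2*n_A*n_B - n_A - n_B) / ((n_A+n_B)^2 * (n_A+n_B-1)) = 8232/2548 = 3.2308.
        SD[R] = 1.7974.
Step 4: Continuity-corrected z = (R + 0.5 - E[R]) / SD[R] = (6 + 0.5 - 8.0000) / 1.7974 = -0.8345.
Step 5: Two-sided p-value via normal approximation = 2*(1 - Phi(|z|)) = 0.403986.
Step 6: alpha = 0.1. fail to reject H0.

R = 6, z = -0.8345, p = 0.403986, fail to reject H0.


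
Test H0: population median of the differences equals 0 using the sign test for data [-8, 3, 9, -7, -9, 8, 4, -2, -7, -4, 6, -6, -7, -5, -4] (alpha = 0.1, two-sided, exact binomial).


Step 1: Discard zero differences. Original n = 15; n_eff = number of nonzero differences = 15.
Nonzero differences (with sign): -8, +3, +9, -7, -9, +8, +4, -2, -7, -4, +6, -6, -7, -5, -4
Step 2: Count signs: positive = 5, negative = 10.
Step 3: Under H0: P(positive) = 0.5, so the number of positives S ~ Bin(15, 0.5).
Step 4: Two-sided exact p-value = sum of Bin(15,0.5) probabilities at or below the observed probability = 0.301758.
Step 5: alpha = 0.1. fail to reject H0.

n_eff = 15, pos = 5, neg = 10, p = 0.301758, fail to reject H0.


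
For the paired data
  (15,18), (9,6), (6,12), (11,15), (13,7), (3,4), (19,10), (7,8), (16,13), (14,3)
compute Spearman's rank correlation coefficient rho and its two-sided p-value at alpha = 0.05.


Step 1: Rank x and y separately (midranks; no ties here).
rank(x): 15->8, 9->4, 6->2, 11->5, 13->6, 3->1, 19->10, 7->3, 16->9, 14->7
rank(y): 18->10, 6->3, 12->7, 15->9, 7->4, 4->2, 10->6, 8->5, 13->8, 3->1
Step 2: d_i = R_x(i) - R_y(i); compute d_i^2.
  (8-10)^2=4, (4-3)^2=1, (2-7)^2=25, (5-9)^2=16, (6-4)^2=4, (1-2)^2=1, (10-6)^2=16, (3-5)^2=4, (9-8)^2=1, (7-1)^2=36
sum(d^2) = 108.
Step 3: rho = 1 - 6*108 / (10*(10^2 - 1)) = 1 - 648/990 = 0.345455.
Step 4: Under H0, t = rho * sqrt((n-2)/(1-rho^2)) = 1.0412 ~ t(8).
Step 5: Two-sided p-value from the t-distribution with 8 df = 0.328227.
Step 6: alpha = 0.05. fail to reject H0.

rho = 0.3455, p = 0.328227, fail to reject H0 at alpha = 0.05.


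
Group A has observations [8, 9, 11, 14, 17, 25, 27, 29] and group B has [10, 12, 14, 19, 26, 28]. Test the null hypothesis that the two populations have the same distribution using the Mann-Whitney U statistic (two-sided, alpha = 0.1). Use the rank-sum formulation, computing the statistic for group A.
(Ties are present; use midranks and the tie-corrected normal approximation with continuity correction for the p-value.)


Step 1: Combine and sort all 14 observations; assign midranks.
sorted (value, group): (8,X), (9,X), (10,Y), (11,X), (12,Y), (14,X), (14,Y), (17,X), (19,Y), (25,X), (26,Y), (27,X), (28,Y), (29,X)
ranks: 8->1, 9->2, 10->3, 11->4, 12->5, 14->6.5, 14->6.5, 17->8, 19->9, 25->10, 26->11, 27->12, 28->13, 29->14
Step 2: Rank sum for X: R1 = 1 + 2 + 4 + 6.5 + 8 + 10 + 12 + 14 = 57.5.
Step 3: U_X = R1 - n1(n1+1)/2 = 57.5 - 8*9/2 = 57.5 - 36 = 21.5.
       U_Y = n1*n2 - U_X = 48 - 21.5 = 26.5.
Step 4: Ties are present, so use the tie-corrected normal approximation (with continuity correction) for the p-value.
Step 5: p-value = 0.796034; compare to alpha = 0.1. fail to reject H0.

U_X = 21.5, p = 0.796034, fail to reject H0 at alpha = 0.1.


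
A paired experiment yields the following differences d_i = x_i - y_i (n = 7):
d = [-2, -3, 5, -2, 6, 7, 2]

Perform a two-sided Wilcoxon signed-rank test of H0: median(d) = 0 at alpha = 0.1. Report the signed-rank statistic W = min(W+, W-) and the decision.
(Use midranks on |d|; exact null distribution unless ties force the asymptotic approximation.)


Step 1: Drop any zero differences (none here) and take |d_i|.
|d| = [2, 3, 5, 2, 6, 7, 2]
Step 2: Midrank |d_i| (ties get averaged ranks).
ranks: |2|->2, |3|->4, |5|->5, |2|->2, |6|->6, |7|->7, |2|->2
Step 3: Attach original signs; sum ranks with positive sign and with negative sign.
W+ = 5 + 6 + 7 + 2 = 20
W- = 2 + 4 + 2 = 8
(Check: W+ + W- = 28 should equal n(n+1)/2 = 28.)
Step 4: Test statistic W = min(W+, W-) = 8.
Step 5: Ties in |d|, so use the tie-corrected normal approximation.
        E[W] = n(n+1)/4 = 7*8/4 = 14.
        Tie groups: |d|=2 (t=3); sum(t^3 - t) = 24.
        Var[W] = n(n+1)(2n+1)/24 - sum(t^3-t)/48 = 840/24 - 24/48 = 34.5.
        z = (W - E[W]) / sqrt(Var[W]) = (8 - 14) / 5.8737 = -1.0215.
        Two-sided p = 2*Phi(z) = 0.307014.
Step 6: alpha = 0.1. fail to reject H0.

W+ = 20, W- = 8, W = min = 8, p = 0.307014, fail to reject H0.


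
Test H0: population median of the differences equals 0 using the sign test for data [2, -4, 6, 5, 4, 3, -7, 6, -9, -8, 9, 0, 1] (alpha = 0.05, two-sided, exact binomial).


Step 1: Discard zero differences. Original n = 13; n_eff = number of nonzero differences = 12.
Nonzero differences (with sign): +2, -4, +6, +5, +4, +3, -7, +6, -9, -8, +9, +1
Step 2: Count signs: positive = 8, negative = 4.
Step 3: Under H0: P(positive) = 0.5, so the number of positives S ~ Bin(12, 0.5).
Step 4: Two-sided exact p-value = sum of Bin(12,0.5) probabilities at or below the observed probability = 0.387695.
Step 5: alpha = 0.05. fail to reject H0.

n_eff = 12, pos = 8, neg = 4, p = 0.387695, fail to reject H0.


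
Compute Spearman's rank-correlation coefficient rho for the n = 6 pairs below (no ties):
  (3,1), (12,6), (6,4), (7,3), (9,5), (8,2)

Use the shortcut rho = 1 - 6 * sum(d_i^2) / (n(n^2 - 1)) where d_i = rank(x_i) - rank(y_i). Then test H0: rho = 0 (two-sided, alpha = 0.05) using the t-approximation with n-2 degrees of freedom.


Step 1: Rank x and y separately (midranks; no ties here).
rank(x): 3->1, 12->6, 6->2, 7->3, 9->5, 8->4
rank(y): 1->1, 6->6, 4->4, 3->3, 5->5, 2->2
Step 2: d_i = R_x(i) - R_y(i); compute d_i^2.
  (1-1)^2=0, (6-6)^2=0, (2-4)^2=4, (3-3)^2=0, (5-5)^2=0, (4-2)^2=4
sum(d^2) = 8.
Step 3: rho = 1 - 6*8 / (6*(6^2 - 1)) = 1 - 48/210 = 0.771429.
Step 4: Under H0, t = rho * sqrt((n-2)/(1-rho^2)) = 2.4247 ~ t(4).
Step 5: Two-sided p-value from the t-distribution with 4 df = 0.072397.
Step 6: alpha = 0.05. fail to reject H0.

rho = 0.7714, p = 0.072397, fail to reject H0 at alpha = 0.05.


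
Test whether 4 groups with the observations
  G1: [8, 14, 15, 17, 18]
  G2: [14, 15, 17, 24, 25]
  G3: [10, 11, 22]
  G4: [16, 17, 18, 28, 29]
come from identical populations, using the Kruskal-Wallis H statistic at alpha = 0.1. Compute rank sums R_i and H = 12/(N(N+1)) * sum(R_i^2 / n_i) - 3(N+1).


Step 1: Combine all N = 18 observations and assign midranks.
sorted (value, group, rank): (8,G1,1), (10,G3,2), (11,G3,3), (14,G1,4.5), (14,G2,4.5), (15,G1,6.5), (15,G2,6.5), (16,G4,8), (17,G1,10), (17,G2,10), (17,G4,10), (18,G1,12.5), (18,G4,12.5), (22,G3,14), (24,G2,15), (25,G2,16), (28,G4,17), (29,G4,18)
Step 2: Sum ranks within each group.
R_1 = 34.5 (n_1 = 5)
R_2 = 52 (n_2 = 5)
R_3 = 19 (n_3 = 3)
R_4 = 65.5 (n_4 = 5)
Step 3: H = 12/(N(N+1)) * sum(R_i^2/n_i) - 3(N+1)
     = 12/(18*19) * (34.5^2/5 + 52^2/5 + 19^2/3 + 65.5^2/5) - 3*19
     = 0.035088 * 1757.23 - 57
     = 4.657310.
Step 4: Ties present; correction factor C = 1 - 42/(18^3 - 18) = 0.992776. Corrected H = 4.657310 / 0.992776 = 4.691199.
Step 5: Under H0, H ~ chi^2(3); p-value = 0.195857.
Step 6: alpha = 0.1. fail to reject H0.

H = 4.6912, df = 3, p = 0.195857, fail to reject H0.


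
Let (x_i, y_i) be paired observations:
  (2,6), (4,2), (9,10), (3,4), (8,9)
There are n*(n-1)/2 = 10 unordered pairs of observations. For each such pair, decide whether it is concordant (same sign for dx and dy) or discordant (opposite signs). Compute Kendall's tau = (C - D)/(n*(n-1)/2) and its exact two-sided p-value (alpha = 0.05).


Step 1: Enumerate the 10 unordered pairs (i,j) with i<j and classify each by sign(x_j-x_i) * sign(y_j-y_i).
  (1,2):dx=+2,dy=-4->D; (1,3):dx=+7,dy=+4->C; (1,4):dx=+1,dy=-2->D; (1,5):dx=+6,dy=+3->C
  (2,3):dx=+5,dy=+8->C; (2,4):dx=-1,dy=+2->D; (2,5):dx=+4,dy=+7->C; (3,4):dx=-6,dy=-6->C
  (3,5):dx=-1,dy=-1->C; (4,5):dx=+5,dy=+5->C
Step 2: C = 7, D = 3, total pairs = 10.
Step 3: tau = (C - D)/(n(n-1)/2) = (7 - 3)/10 = 0.400000.
Step 4: Exact two-sided p-value (enumerate n! = 120 permutations of y under H0): p = 0.483333.
Step 5: alpha = 0.05. fail to reject H0.

tau_b = 0.4000 (C=7, D=3), p = 0.483333, fail to reject H0.


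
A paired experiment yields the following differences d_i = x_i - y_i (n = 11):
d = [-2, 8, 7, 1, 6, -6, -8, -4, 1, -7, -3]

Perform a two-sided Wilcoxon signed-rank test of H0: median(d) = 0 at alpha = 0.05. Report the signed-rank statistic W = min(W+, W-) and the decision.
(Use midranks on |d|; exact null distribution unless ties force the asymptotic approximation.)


Step 1: Drop any zero differences (none here) and take |d_i|.
|d| = [2, 8, 7, 1, 6, 6, 8, 4, 1, 7, 3]
Step 2: Midrank |d_i| (ties get averaged ranks).
ranks: |2|->3, |8|->10.5, |7|->8.5, |1|->1.5, |6|->6.5, |6|->6.5, |8|->10.5, |4|->5, |1|->1.5, |7|->8.5, |3|->4
Step 3: Attach original signs; sum ranks with positive sign and with negative sign.
W+ = 10.5 + 8.5 + 1.5 + 6.5 + 1.5 = 28.5
W- = 3 + 6.5 + 10.5 + 5 + 8.5 + 4 = 37.5
(Check: W+ + W- = 66 should equal n(n+1)/2 = 66.)
Step 4: Test statistic W = min(W+, W-) = 28.5.
Step 5: Ties in |d|, so use the tie-corrected normal approximation.
        E[W] = n(n+1)/4 = 11*12/4 = 33.
        Tie groups: |d|=1 (t=2), |d|=6 (t=2), |d|=7 (t=2), |d|=8 (t=2); sum(t^3 - t) = 24.
        Var[W] = n(n+1)(2n+1)/24 - sum(t^3-t)/48 = 3036/24 - 24/48 = 126.
        z = (W - E[W]) / sqrt(Var[W]) = (28.5 - 33) / 11.2250 = -0.4009.
        Two-sided p = 2*Phi(z) = 0.688500.
Step 6: alpha = 0.05. fail to reject H0.

W+ = 28.5, W- = 37.5, W = min = 28.5, p = 0.688500, fail to reject H0.


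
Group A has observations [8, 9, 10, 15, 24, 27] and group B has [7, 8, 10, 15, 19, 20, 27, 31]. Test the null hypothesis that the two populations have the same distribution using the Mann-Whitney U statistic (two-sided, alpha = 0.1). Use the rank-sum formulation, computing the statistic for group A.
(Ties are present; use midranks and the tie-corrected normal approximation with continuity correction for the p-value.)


Step 1: Combine and sort all 14 observations; assign midranks.
sorted (value, group): (7,Y), (8,X), (8,Y), (9,X), (10,X), (10,Y), (15,X), (15,Y), (19,Y), (20,Y), (24,X), (27,X), (27,Y), (31,Y)
ranks: 7->1, 8->2.5, 8->2.5, 9->4, 10->5.5, 10->5.5, 15->7.5, 15->7.5, 19->9, 20->10, 24->11, 27->12.5, 27->12.5, 31->14
Step 2: Rank sum for X: R1 = 2.5 + 4 + 5.5 + 7.5 + 11 + 12.5 = 43.
Step 3: U_X = R1 - n1(n1+1)/2 = 43 - 6*7/2 = 43 - 21 = 22.
       U_Y = n1*n2 - U_X = 48 - 22 = 26.
Step 4: Ties are present, so use the tie-corrected normal approximation (with continuity correction) for the p-value.
Step 5: p-value = 0.845780; compare to alpha = 0.1. fail to reject H0.

U_X = 22, p = 0.845780, fail to reject H0 at alpha = 0.1.


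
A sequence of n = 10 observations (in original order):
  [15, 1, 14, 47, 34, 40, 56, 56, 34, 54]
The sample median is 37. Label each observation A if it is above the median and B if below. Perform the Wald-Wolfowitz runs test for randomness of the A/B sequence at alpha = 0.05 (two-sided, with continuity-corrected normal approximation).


Step 1: Compute median = 37; label A = above, B = below.
Labels in order: BBBABAAABA  (n_A = 5, n_B = 5)
Step 2: Count runs R = 6.
Step 3: Under H0 (random ordering), E[R] = 2*n_A*n_B/(n_A+n_B) + 1 = 2*5*5/10 + 1 = 6.0000.
        Var[R] = 2*n_A*n_B*(2*n_A*n_B - n_A - n_B) / ((n_A+n_B)^2 * (n_A+n_B-1)) = 2000/900 = 2.2222.
        SD[R] = 1.4907.
Step 4: R = E[R], so z = 0 with no continuity correction.
Step 5: Two-sided p-value via normal approximation = 2*(1 - Phi(|z|)) = 1.000000.
Step 6: alpha = 0.05. fail to reject H0.

R = 6, z = 0.0000, p = 1.000000, fail to reject H0.


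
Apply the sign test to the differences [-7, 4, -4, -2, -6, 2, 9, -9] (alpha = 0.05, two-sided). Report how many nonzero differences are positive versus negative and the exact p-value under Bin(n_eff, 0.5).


Step 1: Discard zero differences. Original n = 8; n_eff = number of nonzero differences = 8.
Nonzero differences (with sign): -7, +4, -4, -2, -6, +2, +9, -9
Step 2: Count signs: positive = 3, negative = 5.
Step 3: Under H0: P(positive) = 0.5, so the number of positives S ~ Bin(8, 0.5).
Step 4: Two-sided exact p-value = sum of Bin(8,0.5) probabilities at or below the observed probability = 0.726562.
Step 5: alpha = 0.05. fail to reject H0.

n_eff = 8, pos = 3, neg = 5, p = 0.726562, fail to reject H0.


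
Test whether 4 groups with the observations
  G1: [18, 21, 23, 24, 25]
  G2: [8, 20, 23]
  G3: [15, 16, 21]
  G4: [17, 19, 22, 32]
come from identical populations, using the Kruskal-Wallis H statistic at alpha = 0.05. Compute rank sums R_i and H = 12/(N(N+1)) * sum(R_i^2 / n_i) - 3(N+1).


Step 1: Combine all N = 15 observations and assign midranks.
sorted (value, group, rank): (8,G2,1), (15,G3,2), (16,G3,3), (17,G4,4), (18,G1,5), (19,G4,6), (20,G2,7), (21,G1,8.5), (21,G3,8.5), (22,G4,10), (23,G1,11.5), (23,G2,11.5), (24,G1,13), (25,G1,14), (32,G4,15)
Step 2: Sum ranks within each group.
R_1 = 52 (n_1 = 5)
R_2 = 19.5 (n_2 = 3)
R_3 = 13.5 (n_3 = 3)
R_4 = 35 (n_4 = 4)
Step 3: H = 12/(N(N+1)) * sum(R_i^2/n_i) - 3(N+1)
     = 12/(15*16) * (52^2/5 + 19.5^2/3 + 13.5^2/3 + 35^2/4) - 3*16
     = 0.050000 * 1034.55 - 48
     = 3.727500.
Step 4: Ties present; correction factor C = 1 - 12/(15^3 - 15) = 0.996429. Corrected H = 3.727500 / 0.996429 = 3.740860.
Step 5: Under H0, H ~ chi^2(3); p-value = 0.290840.
Step 6: alpha = 0.05. fail to reject H0.

H = 3.7409, df = 3, p = 0.290840, fail to reject H0.


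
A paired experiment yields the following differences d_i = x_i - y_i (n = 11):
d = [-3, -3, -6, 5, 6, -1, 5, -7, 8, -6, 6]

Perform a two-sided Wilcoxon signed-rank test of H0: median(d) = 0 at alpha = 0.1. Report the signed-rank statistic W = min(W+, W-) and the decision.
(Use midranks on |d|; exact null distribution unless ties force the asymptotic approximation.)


Step 1: Drop any zero differences (none here) and take |d_i|.
|d| = [3, 3, 6, 5, 6, 1, 5, 7, 8, 6, 6]
Step 2: Midrank |d_i| (ties get averaged ranks).
ranks: |3|->2.5, |3|->2.5, |6|->7.5, |5|->4.5, |6|->7.5, |1|->1, |5|->4.5, |7|->10, |8|->11, |6|->7.5, |6|->7.5
Step 3: Attach original signs; sum ranks with positive sign and with negative sign.
W+ = 4.5 + 7.5 + 4.5 + 11 + 7.5 = 35
W- = 2.5 + 2.5 + 7.5 + 1 + 10 + 7.5 = 31
(Check: W+ + W- = 66 should equal n(n+1)/2 = 66.)
Step 4: Test statistic W = min(W+, W-) = 31.
Step 5: Ties in |d|, so use the tie-corrected normal approximation.
        E[W] = n(n+1)/4 = 11*12/4 = 33.
        Tie groups: |d|=3 (t=2), |d|=5 (t=2), |d|=6 (t=4); sum(t^3 - t) = 72.
        Var[W] = n(n+1)(2n+1)/24 - sum(t^3-t)/48 = 3036/24 - 72/48 = 125.
        z = (W - E[W]) / sqrt(Var[W]) = (31 - 33) / 11.1803 = -0.1789.
        Two-sided p = 2*Phi(z) = 0.858028.
Step 6: alpha = 0.1. fail to reject H0.

W+ = 35, W- = 31, W = min = 31, p = 0.858028, fail to reject H0.


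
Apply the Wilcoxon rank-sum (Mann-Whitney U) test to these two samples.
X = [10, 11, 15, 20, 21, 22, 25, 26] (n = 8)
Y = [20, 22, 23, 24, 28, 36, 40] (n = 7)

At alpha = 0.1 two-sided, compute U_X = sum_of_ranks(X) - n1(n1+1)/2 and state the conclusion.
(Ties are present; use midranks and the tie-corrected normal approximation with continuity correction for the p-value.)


Step 1: Combine and sort all 15 observations; assign midranks.
sorted (value, group): (10,X), (11,X), (15,X), (20,X), (20,Y), (21,X), (22,X), (22,Y), (23,Y), (24,Y), (25,X), (26,X), (28,Y), (36,Y), (40,Y)
ranks: 10->1, 11->2, 15->3, 20->4.5, 20->4.5, 21->6, 22->7.5, 22->7.5, 23->9, 24->10, 25->11, 26->12, 28->13, 36->14, 40->15
Step 2: Rank sum for X: R1 = 1 + 2 + 3 + 4.5 + 6 + 7.5 + 11 + 12 = 47.
Step 3: U_X = R1 - n1(n1+1)/2 = 47 - 8*9/2 = 47 - 36 = 11.
       U_Y = n1*n2 - U_X = 56 - 11 = 45.
Step 4: Ties are present, so use the tie-corrected normal approximation (with continuity correction) for the p-value.
Step 5: p-value = 0.055758; compare to alpha = 0.1. reject H0.

U_X = 11, p = 0.055758, reject H0 at alpha = 0.1.


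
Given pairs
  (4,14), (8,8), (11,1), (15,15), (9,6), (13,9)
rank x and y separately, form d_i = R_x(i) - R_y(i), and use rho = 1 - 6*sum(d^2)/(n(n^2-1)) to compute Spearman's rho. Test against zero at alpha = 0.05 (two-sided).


Step 1: Rank x and y separately (midranks; no ties here).
rank(x): 4->1, 8->2, 11->4, 15->6, 9->3, 13->5
rank(y): 14->5, 8->3, 1->1, 15->6, 6->2, 9->4
Step 2: d_i = R_x(i) - R_y(i); compute d_i^2.
  (1-5)^2=16, (2-3)^2=1, (4-1)^2=9, (6-6)^2=0, (3-2)^2=1, (5-4)^2=1
sum(d^2) = 28.
Step 3: rho = 1 - 6*28 / (6*(6^2 - 1)) = 1 - 168/210 = 0.200000.
Step 4: Under H0, t = rho * sqrt((n-2)/(1-rho^2)) = 0.4082 ~ t(4).
Step 5: Two-sided p-value from the t-distribution with 4 df = 0.704000.
Step 6: alpha = 0.05. fail to reject H0.

rho = 0.2000, p = 0.704000, fail to reject H0 at alpha = 0.05.


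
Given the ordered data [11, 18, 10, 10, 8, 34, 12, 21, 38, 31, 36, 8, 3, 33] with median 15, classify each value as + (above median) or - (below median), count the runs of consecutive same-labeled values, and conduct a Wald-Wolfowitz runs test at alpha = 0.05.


Step 1: Compute median = 15; label A = above, B = below.
Labels in order: BABBBABAAAABBA  (n_A = 7, n_B = 7)
Step 2: Count runs R = 8.
Step 3: Under H0 (random ordering), E[R] = 2*n_A*n_B/(n_A+n_B) + 1 = 2*7*7/14 + 1 = 8.0000.
        Var[R] = 2*n_A*n_B*(2*n_A*n_B - n_A - n_B) / ((n_A+n_B)^2 * (n_A+n_B-1)) = 8232/2548 = 3.2308.
        SD[R] = 1.7974.
Step 4: R = E[R], so z = 0 with no continuity correction.
Step 5: Two-sided p-value via normal approximation = 2*(1 - Phi(|z|)) = 1.000000.
Step 6: alpha = 0.05. fail to reject H0.

R = 8, z = 0.0000, p = 1.000000, fail to reject H0.


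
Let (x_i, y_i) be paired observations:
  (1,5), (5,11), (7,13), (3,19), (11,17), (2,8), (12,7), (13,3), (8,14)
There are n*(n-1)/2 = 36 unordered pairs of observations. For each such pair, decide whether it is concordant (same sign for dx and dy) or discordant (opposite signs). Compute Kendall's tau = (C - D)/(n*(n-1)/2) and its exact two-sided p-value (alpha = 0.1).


Step 1: Enumerate the 36 unordered pairs (i,j) with i<j and classify each by sign(x_j-x_i) * sign(y_j-y_i).
  (1,2):dx=+4,dy=+6->C; (1,3):dx=+6,dy=+8->C; (1,4):dx=+2,dy=+14->C; (1,5):dx=+10,dy=+12->C
  (1,6):dx=+1,dy=+3->C; (1,7):dx=+11,dy=+2->C; (1,8):dx=+12,dy=-2->D; (1,9):dx=+7,dy=+9->C
  (2,3):dx=+2,dy=+2->C; (2,4):dx=-2,dy=+8->D; (2,5):dx=+6,dy=+6->C; (2,6):dx=-3,dy=-3->C
  (2,7):dx=+7,dy=-4->D; (2,8):dx=+8,dy=-8->D; (2,9):dx=+3,dy=+3->C; (3,4):dx=-4,dy=+6->D
  (3,5):dx=+4,dy=+4->C; (3,6):dx=-5,dy=-5->C; (3,7):dx=+5,dy=-6->D; (3,8):dx=+6,dy=-10->D
  (3,9):dx=+1,dy=+1->C; (4,5):dx=+8,dy=-2->D; (4,6):dx=-1,dy=-11->C; (4,7):dx=+9,dy=-12->D
  (4,8):dx=+10,dy=-16->D; (4,9):dx=+5,dy=-5->D; (5,6):dx=-9,dy=-9->C; (5,7):dx=+1,dy=-10->D
  (5,8):dx=+2,dy=-14->D; (5,9):dx=-3,dy=-3->C; (6,7):dx=+10,dy=-1->D; (6,8):dx=+11,dy=-5->D
  (6,9):dx=+6,dy=+6->C; (7,8):dx=+1,dy=-4->D; (7,9):dx=-4,dy=+7->D; (8,9):dx=-5,dy=+11->D
Step 2: C = 18, D = 18, total pairs = 36.
Step 3: tau = (C - D)/(n(n-1)/2) = (18 - 18)/36 = 0.000000.
Step 4: Exact two-sided p-value (enumerate n! = 362880 permutations of y under H0): p = 1.000000.
Step 5: alpha = 0.1. fail to reject H0.

tau_b = 0.0000 (C=18, D=18), p = 1.000000, fail to reject H0.


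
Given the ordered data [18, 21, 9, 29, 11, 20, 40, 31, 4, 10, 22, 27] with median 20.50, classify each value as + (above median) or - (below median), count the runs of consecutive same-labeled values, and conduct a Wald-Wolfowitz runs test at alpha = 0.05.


Step 1: Compute median = 20.50; label A = above, B = below.
Labels in order: BABABBAABBAA  (n_A = 6, n_B = 6)
Step 2: Count runs R = 8.
Step 3: Under H0 (random ordering), E[R] = 2*n_A*n_B/(n_A+n_B) + 1 = 2*6*6/12 + 1 = 7.0000.
        Var[R] = 2*n_A*n_B*(2*n_A*n_B - n_A - n_B) / ((n_A+n_B)^2 * (n_A+n_B-1)) = 4320/1584 = 2.7273.
        SD[R] = 1.6514.
Step 4: Continuity-corrected z = (R - 0.5 - E[R]) / SD[R] = (8 - 0.5 - 7.0000) / 1.6514 = 0.3028.
Step 5: Two-sided p-value via normal approximation = 2*(1 - Phi(|z|)) = 0.762069.
Step 6: alpha = 0.05. fail to reject H0.

R = 8, z = 0.3028, p = 0.762069, fail to reject H0.


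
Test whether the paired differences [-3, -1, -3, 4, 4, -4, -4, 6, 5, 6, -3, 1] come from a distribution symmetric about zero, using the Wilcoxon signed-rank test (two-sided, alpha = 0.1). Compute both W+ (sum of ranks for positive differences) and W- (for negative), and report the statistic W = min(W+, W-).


Step 1: Drop any zero differences (none here) and take |d_i|.
|d| = [3, 1, 3, 4, 4, 4, 4, 6, 5, 6, 3, 1]
Step 2: Midrank |d_i| (ties get averaged ranks).
ranks: |3|->4, |1|->1.5, |3|->4, |4|->7.5, |4|->7.5, |4|->7.5, |4|->7.5, |6|->11.5, |5|->10, |6|->11.5, |3|->4, |1|->1.5
Step 3: Attach original signs; sum ranks with positive sign and with negative sign.
W+ = 7.5 + 7.5 + 11.5 + 10 + 11.5 + 1.5 = 49.5
W- = 4 + 1.5 + 4 + 7.5 + 7.5 + 4 = 28.5
(Check: W+ + W- = 78 should equal n(n+1)/2 = 78.)
Step 4: Test statistic W = min(W+, W-) = 28.5.
Step 5: Ties in |d|, so use the tie-corrected normal approximation.
        E[W] = n(n+1)/4 = 12*13/4 = 39.
        Tie groups: |d|=1 (t=2), |d|=3 (t=3), |d|=4 (t=4), |d|=6 (t=2); sum(t^3 - t) = 96.
        Var[W] = n(n+1)(2n+1)/24 - sum(t^3-t)/48 = 3900/24 - 96/48 = 160.5.
        z = (W - E[W]) / sqrt(Var[W]) = (28.5 - 39) / 12.6689 = -0.8288.
        Two-sided p = 2*Phi(z) = 0.407215.
Step 6: alpha = 0.1. fail to reject H0.

W+ = 49.5, W- = 28.5, W = min = 28.5, p = 0.407215, fail to reject H0.


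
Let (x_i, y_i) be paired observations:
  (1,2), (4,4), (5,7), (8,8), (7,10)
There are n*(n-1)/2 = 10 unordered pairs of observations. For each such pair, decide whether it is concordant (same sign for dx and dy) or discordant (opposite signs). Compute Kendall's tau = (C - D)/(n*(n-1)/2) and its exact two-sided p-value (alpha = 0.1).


Step 1: Enumerate the 10 unordered pairs (i,j) with i<j and classify each by sign(x_j-x_i) * sign(y_j-y_i).
  (1,2):dx=+3,dy=+2->C; (1,3):dx=+4,dy=+5->C; (1,4):dx=+7,dy=+6->C; (1,5):dx=+6,dy=+8->C
  (2,3):dx=+1,dy=+3->C; (2,4):dx=+4,dy=+4->C; (2,5):dx=+3,dy=+6->C; (3,4):dx=+3,dy=+1->C
  (3,5):dx=+2,dy=+3->C; (4,5):dx=-1,dy=+2->D
Step 2: C = 9, D = 1, total pairs = 10.
Step 3: tau = (C - D)/(n(n-1)/2) = (9 - 1)/10 = 0.800000.
Step 4: Exact two-sided p-value (enumerate n! = 120 permutations of y under H0): p = 0.083333.
Step 5: alpha = 0.1. reject H0.

tau_b = 0.8000 (C=9, D=1), p = 0.083333, reject H0.


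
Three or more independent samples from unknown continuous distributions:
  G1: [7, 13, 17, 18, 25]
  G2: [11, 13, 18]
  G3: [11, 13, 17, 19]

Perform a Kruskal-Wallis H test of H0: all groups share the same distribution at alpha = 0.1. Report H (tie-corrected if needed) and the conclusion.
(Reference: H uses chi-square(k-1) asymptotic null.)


Step 1: Combine all N = 12 observations and assign midranks.
sorted (value, group, rank): (7,G1,1), (11,G2,2.5), (11,G3,2.5), (13,G1,5), (13,G2,5), (13,G3,5), (17,G1,7.5), (17,G3,7.5), (18,G1,9.5), (18,G2,9.5), (19,G3,11), (25,G1,12)
Step 2: Sum ranks within each group.
R_1 = 35 (n_1 = 5)
R_2 = 17 (n_2 = 3)
R_3 = 26 (n_3 = 4)
Step 3: H = 12/(N(N+1)) * sum(R_i^2/n_i) - 3(N+1)
     = 12/(12*13) * (35^2/5 + 17^2/3 + 26^2/4) - 3*13
     = 0.076923 * 510.333 - 39
     = 0.256410.
Step 4: Ties present; correction factor C = 1 - 42/(12^3 - 12) = 0.975524. Corrected H = 0.256410 / 0.975524 = 0.262843.
Step 5: Under H0, H ~ chi^2(2); p-value = 0.876848.
Step 6: alpha = 0.1. fail to reject H0.

H = 0.2628, df = 2, p = 0.876848, fail to reject H0.


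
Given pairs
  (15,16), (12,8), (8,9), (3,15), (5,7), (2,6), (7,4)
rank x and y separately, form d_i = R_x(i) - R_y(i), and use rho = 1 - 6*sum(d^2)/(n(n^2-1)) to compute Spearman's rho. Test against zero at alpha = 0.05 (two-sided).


Step 1: Rank x and y separately (midranks; no ties here).
rank(x): 15->7, 12->6, 8->5, 3->2, 5->3, 2->1, 7->4
rank(y): 16->7, 8->4, 9->5, 15->6, 7->3, 6->2, 4->1
Step 2: d_i = R_x(i) - R_y(i); compute d_i^2.
  (7-7)^2=0, (6-4)^2=4, (5-5)^2=0, (2-6)^2=16, (3-3)^2=0, (1-2)^2=1, (4-1)^2=9
sum(d^2) = 30.
Step 3: rho = 1 - 6*30 / (7*(7^2 - 1)) = 1 - 180/336 = 0.464286.
Step 4: Under H0, t = rho * sqrt((n-2)/(1-rho^2)) = 1.1722 ~ t(5).
Step 5: Two-sided p-value from the t-distribution with 5 df = 0.293934.
Step 6: alpha = 0.05. fail to reject H0.

rho = 0.4643, p = 0.293934, fail to reject H0 at alpha = 0.05.


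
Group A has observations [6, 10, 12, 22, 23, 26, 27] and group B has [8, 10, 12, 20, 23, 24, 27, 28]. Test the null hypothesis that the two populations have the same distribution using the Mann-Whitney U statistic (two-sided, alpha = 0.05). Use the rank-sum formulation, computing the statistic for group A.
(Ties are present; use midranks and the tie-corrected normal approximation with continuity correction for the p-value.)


Step 1: Combine and sort all 15 observations; assign midranks.
sorted (value, group): (6,X), (8,Y), (10,X), (10,Y), (12,X), (12,Y), (20,Y), (22,X), (23,X), (23,Y), (24,Y), (26,X), (27,X), (27,Y), (28,Y)
ranks: 6->1, 8->2, 10->3.5, 10->3.5, 12->5.5, 12->5.5, 20->7, 22->8, 23->9.5, 23->9.5, 24->11, 26->12, 27->13.5, 27->13.5, 28->15
Step 2: Rank sum for X: R1 = 1 + 3.5 + 5.5 + 8 + 9.5 + 12 + 13.5 = 53.
Step 3: U_X = R1 - n1(n1+1)/2 = 53 - 7*8/2 = 53 - 28 = 25.
       U_Y = n1*n2 - U_X = 56 - 25 = 31.
Step 4: Ties are present, so use the tie-corrected normal approximation (with continuity correction) for the p-value.
Step 5: p-value = 0.771543; compare to alpha = 0.05. fail to reject H0.

U_X = 25, p = 0.771543, fail to reject H0 at alpha = 0.05.


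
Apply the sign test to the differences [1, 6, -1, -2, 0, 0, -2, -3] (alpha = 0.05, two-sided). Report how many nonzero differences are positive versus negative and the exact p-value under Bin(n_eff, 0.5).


Step 1: Discard zero differences. Original n = 8; n_eff = number of nonzero differences = 6.
Nonzero differences (with sign): +1, +6, -1, -2, -2, -3
Step 2: Count signs: positive = 2, negative = 4.
Step 3: Under H0: P(positive) = 0.5, so the number of positives S ~ Bin(6, 0.5).
Step 4: Two-sided exact p-value = sum of Bin(6,0.5) probabilities at or below the observed probability = 0.687500.
Step 5: alpha = 0.05. fail to reject H0.

n_eff = 6, pos = 2, neg = 4, p = 0.687500, fail to reject H0.


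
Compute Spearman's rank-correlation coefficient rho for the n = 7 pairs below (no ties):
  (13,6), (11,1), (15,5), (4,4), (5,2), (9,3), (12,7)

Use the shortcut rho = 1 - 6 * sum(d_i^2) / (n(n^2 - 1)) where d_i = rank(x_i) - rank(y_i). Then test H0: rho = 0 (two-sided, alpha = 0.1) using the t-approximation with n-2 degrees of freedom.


Step 1: Rank x and y separately (midranks; no ties here).
rank(x): 13->6, 11->4, 15->7, 4->1, 5->2, 9->3, 12->5
rank(y): 6->6, 1->1, 5->5, 4->4, 2->2, 3->3, 7->7
Step 2: d_i = R_x(i) - R_y(i); compute d_i^2.
  (6-6)^2=0, (4-1)^2=9, (7-5)^2=4, (1-4)^2=9, (2-2)^2=0, (3-3)^2=0, (5-7)^2=4
sum(d^2) = 26.
Step 3: rho = 1 - 6*26 / (7*(7^2 - 1)) = 1 - 156/336 = 0.535714.
Step 4: Under H0, t = rho * sqrt((n-2)/(1-rho^2)) = 1.4186 ~ t(5).
Step 5: Two-sided p-value from the t-distribution with 5 df = 0.215217.
Step 6: alpha = 0.1. fail to reject H0.

rho = 0.5357, p = 0.215217, fail to reject H0 at alpha = 0.1.


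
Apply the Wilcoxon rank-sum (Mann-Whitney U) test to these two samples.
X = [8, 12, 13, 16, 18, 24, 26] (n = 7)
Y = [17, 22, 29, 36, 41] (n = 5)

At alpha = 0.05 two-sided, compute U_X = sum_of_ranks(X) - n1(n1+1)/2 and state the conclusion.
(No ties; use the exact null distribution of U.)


Step 1: Combine and sort all 12 observations; assign midranks.
sorted (value, group): (8,X), (12,X), (13,X), (16,X), (17,Y), (18,X), (22,Y), (24,X), (26,X), (29,Y), (36,Y), (41,Y)
ranks: 8->1, 12->2, 13->3, 16->4, 17->5, 18->6, 22->7, 24->8, 26->9, 29->10, 36->11, 41->12
Step 2: Rank sum for X: R1 = 1 + 2 + 3 + 4 + 6 + 8 + 9 = 33.
Step 3: U_X = R1 - n1(n1+1)/2 = 33 - 7*8/2 = 33 - 28 = 5.
       U_Y = n1*n2 - U_X = 35 - 5 = 30.
Step 4: No ties, so the exact null distribution of U (based on enumerating the C(12,7) = 792 equally likely rank assignments) gives the two-sided p-value.
Step 5: p-value = 0.047980; compare to alpha = 0.05. reject H0.

U_X = 5, p = 0.047980, reject H0 at alpha = 0.05.


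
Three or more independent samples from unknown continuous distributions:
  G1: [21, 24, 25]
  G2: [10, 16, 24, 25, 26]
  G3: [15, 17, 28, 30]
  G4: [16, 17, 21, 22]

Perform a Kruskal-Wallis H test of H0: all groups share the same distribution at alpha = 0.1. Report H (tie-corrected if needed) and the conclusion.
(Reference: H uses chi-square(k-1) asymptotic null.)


Step 1: Combine all N = 16 observations and assign midranks.
sorted (value, group, rank): (10,G2,1), (15,G3,2), (16,G2,3.5), (16,G4,3.5), (17,G3,5.5), (17,G4,5.5), (21,G1,7.5), (21,G4,7.5), (22,G4,9), (24,G1,10.5), (24,G2,10.5), (25,G1,12.5), (25,G2,12.5), (26,G2,14), (28,G3,15), (30,G3,16)
Step 2: Sum ranks within each group.
R_1 = 30.5 (n_1 = 3)
R_2 = 41.5 (n_2 = 5)
R_3 = 38.5 (n_3 = 4)
R_4 = 25.5 (n_4 = 4)
Step 3: H = 12/(N(N+1)) * sum(R_i^2/n_i) - 3(N+1)
     = 12/(16*17) * (30.5^2/3 + 41.5^2/5 + 38.5^2/4 + 25.5^2/4) - 3*17
     = 0.044118 * 1187.66 - 51
     = 1.396691.
Step 4: Ties present; correction factor C = 1 - 30/(16^3 - 16) = 0.992647. Corrected H = 1.396691 / 0.992647 = 1.407037.
Step 5: Under H0, H ~ chi^2(3); p-value = 0.703886.
Step 6: alpha = 0.1. fail to reject H0.

H = 1.4070, df = 3, p = 0.703886, fail to reject H0.


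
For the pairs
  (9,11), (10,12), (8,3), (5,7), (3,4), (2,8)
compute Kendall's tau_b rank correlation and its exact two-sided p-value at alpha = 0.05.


Step 1: Enumerate the 15 unordered pairs (i,j) with i<j and classify each by sign(x_j-x_i) * sign(y_j-y_i).
  (1,2):dx=+1,dy=+1->C; (1,3):dx=-1,dy=-8->C; (1,4):dx=-4,dy=-4->C; (1,5):dx=-6,dy=-7->C
  (1,6):dx=-7,dy=-3->C; (2,3):dx=-2,dy=-9->C; (2,4):dx=-5,dy=-5->C; (2,5):dx=-7,dy=-8->C
  (2,6):dx=-8,dy=-4->C; (3,4):dx=-3,dy=+4->D; (3,5):dx=-5,dy=+1->D; (3,6):dx=-6,dy=+5->D
  (4,5):dx=-2,dy=-3->C; (4,6):dx=-3,dy=+1->D; (5,6):dx=-1,dy=+4->D
Step 2: C = 10, D = 5, total pairs = 15.
Step 3: tau = (C - D)/(n(n-1)/2) = (10 - 5)/15 = 0.333333.
Step 4: Exact two-sided p-value (enumerate n! = 720 permutations of y under H0): p = 0.469444.
Step 5: alpha = 0.05. fail to reject H0.

tau_b = 0.3333 (C=10, D=5), p = 0.469444, fail to reject H0.


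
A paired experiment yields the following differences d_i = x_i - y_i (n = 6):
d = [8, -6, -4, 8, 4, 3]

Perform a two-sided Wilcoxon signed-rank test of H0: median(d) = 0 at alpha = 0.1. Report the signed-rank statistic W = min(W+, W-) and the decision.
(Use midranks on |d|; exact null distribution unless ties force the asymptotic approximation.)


Step 1: Drop any zero differences (none here) and take |d_i|.
|d| = [8, 6, 4, 8, 4, 3]
Step 2: Midrank |d_i| (ties get averaged ranks).
ranks: |8|->5.5, |6|->4, |4|->2.5, |8|->5.5, |4|->2.5, |3|->1
Step 3: Attach original signs; sum ranks with positive sign and with negative sign.
W+ = 5.5 + 5.5 + 2.5 + 1 = 14.5
W- = 4 + 2.5 = 6.5
(Check: W+ + W- = 21 should equal n(n+1)/2 = 21.)
Step 4: Test statistic W = min(W+, W-) = 6.5.
Step 5: Ties in |d|, so use the tie-corrected normal approximation.
        E[W] = n(n+1)/4 = 6*7/4 = 10.5.
        Tie groups: |d|=4 (t=2), |d|=8 (t=2); sum(t^3 - t) = 12.
        Var[W] = n(n+1)(2n+1)/24 - sum(t^3-t)/48 = 546/24 - 12/48 = 22.5.
        z = (W - E[W]) / sqrt(Var[W]) = (6.5 - 10.5) / 4.7434 = -0.8433.
        Two-sided p = 2*Phi(z) = 0.399075.
Step 6: alpha = 0.1. fail to reject H0.

W+ = 14.5, W- = 6.5, W = min = 6.5, p = 0.399075, fail to reject H0.


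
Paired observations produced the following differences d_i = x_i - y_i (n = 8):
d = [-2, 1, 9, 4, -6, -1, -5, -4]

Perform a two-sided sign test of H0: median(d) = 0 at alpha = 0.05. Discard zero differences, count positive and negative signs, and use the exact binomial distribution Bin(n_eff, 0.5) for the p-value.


Step 1: Discard zero differences. Original n = 8; n_eff = number of nonzero differences = 8.
Nonzero differences (with sign): -2, +1, +9, +4, -6, -1, -5, -4
Step 2: Count signs: positive = 3, negative = 5.
Step 3: Under H0: P(positive) = 0.5, so the number of positives S ~ Bin(8, 0.5).
Step 4: Two-sided exact p-value = sum of Bin(8,0.5) probabilities at or below the observed probability = 0.726562.
Step 5: alpha = 0.05. fail to reject H0.

n_eff = 8, pos = 3, neg = 5, p = 0.726562, fail to reject H0.


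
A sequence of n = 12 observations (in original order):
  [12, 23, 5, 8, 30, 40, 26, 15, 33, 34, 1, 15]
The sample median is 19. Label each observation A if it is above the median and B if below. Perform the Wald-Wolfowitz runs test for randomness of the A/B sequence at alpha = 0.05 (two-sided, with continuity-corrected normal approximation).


Step 1: Compute median = 19; label A = above, B = below.
Labels in order: BABBAAABAABB  (n_A = 6, n_B = 6)
Step 2: Count runs R = 7.
Step 3: Under H0 (random ordering), E[R] = 2*n_A*n_B/(n_A+n_B) + 1 = 2*6*6/12 + 1 = 7.0000.
        Var[R] = 2*n_A*n_B*(2*n_A*n_B - n_A - n_B) / ((n_A+n_B)^2 * (n_A+n_B-1)) = 4320/1584 = 2.7273.
        SD[R] = 1.6514.
Step 4: R = E[R], so z = 0 with no continuity correction.
Step 5: Two-sided p-value via normal approximation = 2*(1 - Phi(|z|)) = 1.000000.
Step 6: alpha = 0.05. fail to reject H0.

R = 7, z = 0.0000, p = 1.000000, fail to reject H0.


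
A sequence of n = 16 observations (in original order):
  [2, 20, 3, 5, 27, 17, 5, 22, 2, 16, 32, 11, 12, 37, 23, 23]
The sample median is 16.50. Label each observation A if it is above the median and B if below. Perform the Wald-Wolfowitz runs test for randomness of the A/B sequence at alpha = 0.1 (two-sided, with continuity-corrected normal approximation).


Step 1: Compute median = 16.50; label A = above, B = below.
Labels in order: BABBAABABBABBAAA  (n_A = 8, n_B = 8)
Step 2: Count runs R = 10.
Step 3: Under H0 (random ordering), E[R] = 2*n_A*n_B/(n_A+n_B) + 1 = 2*8*8/16 + 1 = 9.0000.
        Var[R] = 2*n_A*n_B*(2*n_A*n_B - n_A - n_B) / ((n_A+n_B)^2 * (n_A+n_B-1)) = 14336/3840 = 3.7333.
        SD[R] = 1.9322.
Step 4: Continuity-corrected z = (R - 0.5 - E[R]) / SD[R] = (10 - 0.5 - 9.0000) / 1.9322 = 0.2588.
Step 5: Two-sided p-value via normal approximation = 2*(1 - Phi(|z|)) = 0.795809.
Step 6: alpha = 0.1. fail to reject H0.

R = 10, z = 0.2588, p = 0.795809, fail to reject H0.


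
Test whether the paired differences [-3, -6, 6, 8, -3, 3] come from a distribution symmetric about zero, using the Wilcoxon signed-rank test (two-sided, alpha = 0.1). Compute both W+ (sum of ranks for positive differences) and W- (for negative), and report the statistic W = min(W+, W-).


Step 1: Drop any zero differences (none here) and take |d_i|.
|d| = [3, 6, 6, 8, 3, 3]
Step 2: Midrank |d_i| (ties get averaged ranks).
ranks: |3|->2, |6|->4.5, |6|->4.5, |8|->6, |3|->2, |3|->2
Step 3: Attach original signs; sum ranks with positive sign and with negative sign.
W+ = 4.5 + 6 + 2 = 12.5
W- = 2 + 4.5 + 2 = 8.5
(Check: W+ + W- = 21 should equal n(n+1)/2 = 21.)
Step 4: Test statistic W = min(W+, W-) = 8.5.
Step 5: Ties in |d|, so use the tie-corrected normal approximation.
        E[W] = n(n+1)/4 = 6*7/4 = 10.5.
        Tie groups: |d|=3 (t=3), |d|=6 (t=2); sum(t^3 - t) = 30.
        Var[W] = n(n+1)(2n+1)/24 - sum(t^3-t)/48 = 546/24 - 30/48 = 22.125.
        z = (W - E[W]) / sqrt(Var[W]) = (8.5 - 10.5) / 4.7037 = -0.4252.
        Two-sided p = 2*Phi(z) = 0.670694.
Step 6: alpha = 0.1. fail to reject H0.

W+ = 12.5, W- = 8.5, W = min = 8.5, p = 0.670694, fail to reject H0.


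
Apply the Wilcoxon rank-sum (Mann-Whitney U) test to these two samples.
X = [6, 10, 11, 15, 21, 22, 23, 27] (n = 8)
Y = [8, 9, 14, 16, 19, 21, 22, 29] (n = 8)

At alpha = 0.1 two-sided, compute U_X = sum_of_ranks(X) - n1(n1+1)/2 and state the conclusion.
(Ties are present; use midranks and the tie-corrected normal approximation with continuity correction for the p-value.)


Step 1: Combine and sort all 16 observations; assign midranks.
sorted (value, group): (6,X), (8,Y), (9,Y), (10,X), (11,X), (14,Y), (15,X), (16,Y), (19,Y), (21,X), (21,Y), (22,X), (22,Y), (23,X), (27,X), (29,Y)
ranks: 6->1, 8->2, 9->3, 10->4, 11->5, 14->6, 15->7, 16->8, 19->9, 21->10.5, 21->10.5, 22->12.5, 22->12.5, 23->14, 27->15, 29->16
Step 2: Rank sum for X: R1 = 1 + 4 + 5 + 7 + 10.5 + 12.5 + 14 + 15 = 69.
Step 3: U_X = R1 - n1(n1+1)/2 = 69 - 8*9/2 = 69 - 36 = 33.
       U_Y = n1*n2 - U_X = 64 - 33 = 31.
Step 4: Ties are present, so use the tie-corrected normal approximation (with continuity correction) for the p-value.
Step 5: p-value = 0.958060; compare to alpha = 0.1. fail to reject H0.

U_X = 33, p = 0.958060, fail to reject H0 at alpha = 0.1.
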